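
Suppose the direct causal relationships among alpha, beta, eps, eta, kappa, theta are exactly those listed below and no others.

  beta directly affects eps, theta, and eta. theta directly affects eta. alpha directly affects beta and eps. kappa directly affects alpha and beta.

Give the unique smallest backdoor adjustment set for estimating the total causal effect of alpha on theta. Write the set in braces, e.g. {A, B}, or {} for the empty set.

{kappa}

Variables eligible for adjustment (non-descendants of alpha, excluding alpha and theta): {kappa}.
Backdoor paths from alpha to theta:
  P1: alpha <- kappa -> beta -> theta
  P2: alpha <- kappa -> beta -> eta <- theta
The empty set is not sufficient: P1 (alpha <- kappa -> beta -> theta) has no collider blocking it and no conditioned non-collider, so it is open.
Try {kappa}:
  P1: blocked at fork node kappa ∈ conditioning set.
  P2: blocked at fork node kappa ∈ conditioning set.
{kappa} contains no descendant of alpha and blocks every backdoor path.
{kappa} is the unique smallest valid adjustment set.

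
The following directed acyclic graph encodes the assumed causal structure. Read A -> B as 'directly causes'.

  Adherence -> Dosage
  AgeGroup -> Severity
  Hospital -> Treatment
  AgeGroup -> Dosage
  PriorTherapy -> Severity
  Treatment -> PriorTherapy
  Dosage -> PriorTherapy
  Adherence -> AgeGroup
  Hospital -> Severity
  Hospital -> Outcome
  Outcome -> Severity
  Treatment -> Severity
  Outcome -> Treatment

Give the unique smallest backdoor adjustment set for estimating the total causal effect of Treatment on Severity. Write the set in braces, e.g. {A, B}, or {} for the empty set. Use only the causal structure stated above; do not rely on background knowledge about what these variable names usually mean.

{Hospital, Outcome}

Variables eligible for adjustment (non-descendants of Treatment, excluding Treatment and Severity): {Adherence, AgeGroup, Dosage, Hospital, Outcome}.
Backdoor paths from Treatment to Severity:
  P1: Treatment <- Hospital -> Outcome -> Severity
  P2: Treatment <- Hospital -> Severity
  P3: Treatment <- Outcome <- Hospital -> Severity
  P4: Treatment <- Outcome -> Severity
The empty set is not sufficient: P1 (Treatment <- Hospital -> Outcome -> Severity) has no collider blocking it and no conditioned non-collider, so it is open.
Try {Hospital, Outcome}:
  P1: blocked at fork node Hospital ∈ conditioning set.
  P2: blocked at fork node Hospital ∈ conditioning set.
  P3: blocked at chain node Outcome ∈ conditioning set.
  P4: blocked at fork node Outcome ∈ conditioning set.
{Hospital, Outcome} contains no descendant of Treatment and blocks every backdoor path.
Every element of {Hospital, Outcome} is needed (dropping Hospital leaves P2 open; dropping Outcome leaves P4 open), so no proper subset is valid.
Among all size-2 subsets of the eligible variables, only {Hospital, Outcome} blocks every backdoor path, so it is the unique smallest valid adjustment set.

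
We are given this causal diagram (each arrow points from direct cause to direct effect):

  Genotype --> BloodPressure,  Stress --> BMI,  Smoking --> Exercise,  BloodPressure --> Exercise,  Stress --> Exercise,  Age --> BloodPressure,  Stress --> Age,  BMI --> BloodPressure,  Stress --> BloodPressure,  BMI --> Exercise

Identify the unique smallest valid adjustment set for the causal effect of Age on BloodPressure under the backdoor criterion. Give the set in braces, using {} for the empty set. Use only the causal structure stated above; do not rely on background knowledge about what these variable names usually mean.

{Stress}

Variables eligible for adjustment (non-descendants of Age, excluding Age and BloodPressure): {BMI, Genotype, Smoking, Stress}.
Backdoor paths from Age to BloodPressure:
  P1: Age <- Stress -> BMI -> BloodPressure
  P2: Age <- Stress -> BMI -> Exercise <- BloodPressure
  P3: Age <- Stress -> BloodPressure
  P4: Age <- Stress -> Exercise <- BMI -> BloodPressure
  P5: Age <- Stress -> Exercise <- BloodPressure
The empty set is not sufficient: P1 (Age <- Stress -> BMI -> BloodPressure) has no collider blocking it and no conditioned non-collider, so it is open.
Try {Stress}:
  P1: blocked at fork node Stress ∈ conditioning set.
  P2: blocked at fork node Stress ∈ conditioning set.
  P3: blocked at fork node Stress ∈ conditioning set.
  P4: blocked at fork node Stress ∈ conditioning set.
  P5: blocked at fork node Stress ∈ conditioning set.
{Stress} contains no descendant of Age and blocks every backdoor path.
No other singleton works — e.g. {BMI} leaves P3 open — so {Stress} is the unique smallest valid adjustment set.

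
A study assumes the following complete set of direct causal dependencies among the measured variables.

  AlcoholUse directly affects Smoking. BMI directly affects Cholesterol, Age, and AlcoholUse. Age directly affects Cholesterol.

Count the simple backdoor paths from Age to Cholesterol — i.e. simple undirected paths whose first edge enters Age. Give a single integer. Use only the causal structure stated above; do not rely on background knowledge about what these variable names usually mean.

1

A backdoor path from Age to Cholesterol is any simple undirected path whose first edge points into Age (i.e. leaves Age via a parent).
Parents of Age: {BMI}.
Enumerating:
  P1: Age <- BMI -> Cholesterol
That exhausts the simple backdoor paths. Count: 1.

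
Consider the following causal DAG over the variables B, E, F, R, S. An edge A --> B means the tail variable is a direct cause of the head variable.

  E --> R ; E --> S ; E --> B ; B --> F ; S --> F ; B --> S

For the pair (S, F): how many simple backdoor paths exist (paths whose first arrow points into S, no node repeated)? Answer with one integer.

A backdoor path from S to F is any simple undirected path whose first edge points into S (i.e. leaves S via a parent).
Parents of S: {B, E}.
Enumerating:
  P1: S <- E -> B -> F
  P2: S <- B -> F
That exhausts the simple backdoor paths. Count: 2.

2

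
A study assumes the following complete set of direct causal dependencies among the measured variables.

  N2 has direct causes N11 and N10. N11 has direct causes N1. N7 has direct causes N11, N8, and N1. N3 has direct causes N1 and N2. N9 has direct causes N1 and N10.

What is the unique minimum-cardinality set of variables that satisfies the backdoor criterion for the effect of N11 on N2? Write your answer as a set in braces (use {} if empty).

{}

Variables eligible for adjustment (non-descendants of N11, excluding N11 and N2): {N1, N10, N8, N9}.
Backdoor paths from N11 to N2:
  P1: N11 <- N1 -> N3 <- N2
  P2: N11 <- N1 -> N9 <- N10 -> N2
Each backdoor path contains an unconditioned collider, so every path is already blocked with the empty conditioning set:
  P1: blocked at collider N3 (neither it nor any descendant is in the conditioning set).
  P2: blocked at collider N9 (neither it nor any descendant is in the conditioning set).
The empty set is therefore the unique smallest valid set.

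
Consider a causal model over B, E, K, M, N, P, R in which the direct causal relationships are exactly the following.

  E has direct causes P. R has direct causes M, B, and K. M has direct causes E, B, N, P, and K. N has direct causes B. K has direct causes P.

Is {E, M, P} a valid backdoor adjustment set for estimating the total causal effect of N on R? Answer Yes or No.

Backdoor paths from N to R (paths whose first edge points into N):
  P1: N <- B -> M <- P -> K -> R
  P2: N <- B -> M <- E <- P -> K -> R
  P3: N <- B -> M <- K -> R
  P4: N <- B -> M -> R
  P5: N <- B -> R
Condition 1 (no descendant of N in the set): FAILS — M is a descendant of N.
Condition 2 (every backdoor path blocked by {E, M, P}):
  P1: blocked at fork node P ∈ conditioning set.
  P2: blocked at chain node E ∈ conditioning set.
  P3: open — collider(s) M are conditioned on (or have a conditioned descendant) and no non-collider on the path is in the set.
  P4: blocked at chain node M ∈ conditioning set.
  P5: open — no interior node is in the conditioning set.
{E, M, P} does not satisfy the backdoor criterion.

No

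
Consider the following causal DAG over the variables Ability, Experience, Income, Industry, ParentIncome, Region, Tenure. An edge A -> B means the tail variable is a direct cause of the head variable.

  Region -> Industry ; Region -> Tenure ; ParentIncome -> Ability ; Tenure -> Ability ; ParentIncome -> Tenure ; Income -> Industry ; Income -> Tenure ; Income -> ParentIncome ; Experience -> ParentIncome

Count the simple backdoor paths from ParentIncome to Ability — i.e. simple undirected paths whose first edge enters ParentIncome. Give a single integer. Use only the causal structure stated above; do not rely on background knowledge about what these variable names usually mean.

2

A backdoor path from ParentIncome to Ability is any simple undirected path whose first edge points into ParentIncome (i.e. leaves ParentIncome via a parent).
Parents of ParentIncome: {Experience, Income}.
Enumerating:
  P1: ParentIncome <- Income -> Tenure -> Ability
  P2: ParentIncome <- Income -> Industry <- Region -> Tenure -> Ability
That exhausts the simple backdoor paths. Count: 2.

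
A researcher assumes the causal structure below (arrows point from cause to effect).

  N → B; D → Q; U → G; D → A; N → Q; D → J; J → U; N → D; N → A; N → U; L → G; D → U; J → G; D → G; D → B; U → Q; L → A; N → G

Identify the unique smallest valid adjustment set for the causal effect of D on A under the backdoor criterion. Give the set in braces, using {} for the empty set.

{N}

Variables eligible for adjustment (non-descendants of D, excluding D and A): {L, N}.
Backdoor paths from D to A:
  P1: D <- N -> U <- J -> G <- L -> A
  P2: D <- N -> U -> G <- L -> A
  P3: D <- N -> Q <- U <- J -> G <- L -> A
  P4: D <- N -> Q <- U -> G <- L -> A
  P5: D <- N -> A
  P6: D <- N -> G <- L -> A
The empty set is not sufficient: P5 (D <- N -> A) has no collider blocking it and no conditioned non-collider, so it is open.
Try {N}:
  P1: blocked at fork node N ∈ conditioning set.
  P2: blocked at fork node N ∈ conditioning set.
  P3: blocked at fork node N ∈ conditioning set.
  P4: blocked at fork node N ∈ conditioning set.
  P5: blocked at fork node N ∈ conditioning set.
  P6: blocked at fork node N ∈ conditioning set.
{N} contains no descendant of D and blocks every backdoor path.
No other singleton works — e.g. {L} leaves P5 open — so {N} is the unique smallest valid adjustment set.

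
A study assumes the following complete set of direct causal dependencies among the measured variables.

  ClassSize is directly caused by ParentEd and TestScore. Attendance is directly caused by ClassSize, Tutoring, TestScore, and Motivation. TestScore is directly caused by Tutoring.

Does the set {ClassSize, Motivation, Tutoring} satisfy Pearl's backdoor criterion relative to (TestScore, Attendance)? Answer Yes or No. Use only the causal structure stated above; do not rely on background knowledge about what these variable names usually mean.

No

Backdoor paths from TestScore to Attendance (paths whose first edge points into TestScore):
  P1: TestScore <- Tutoring -> Attendance
Condition 1 (no descendant of TestScore in the set): FAILS — ClassSize is a descendant of TestScore.
Condition 2 (every backdoor path blocked by {ClassSize, Motivation, Tutoring}):
  P1: blocked at fork node Tutoring ∈ conditioning set.
{ClassSize, Motivation, Tutoring} does not satisfy the backdoor criterion.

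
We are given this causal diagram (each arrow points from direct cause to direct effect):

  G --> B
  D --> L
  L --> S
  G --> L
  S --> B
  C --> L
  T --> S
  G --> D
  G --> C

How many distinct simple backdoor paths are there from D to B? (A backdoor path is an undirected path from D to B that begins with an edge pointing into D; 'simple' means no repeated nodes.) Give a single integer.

3

A backdoor path from D to B is any simple undirected path whose first edge points into D (i.e. leaves D via a parent).
Parents of D: {G}.
Enumerating:
  P1: D <- G -> C -> L -> S -> B
  P2: D <- G -> L -> S -> B
  P3: D <- G -> B
That exhausts the simple backdoor paths. Count: 3.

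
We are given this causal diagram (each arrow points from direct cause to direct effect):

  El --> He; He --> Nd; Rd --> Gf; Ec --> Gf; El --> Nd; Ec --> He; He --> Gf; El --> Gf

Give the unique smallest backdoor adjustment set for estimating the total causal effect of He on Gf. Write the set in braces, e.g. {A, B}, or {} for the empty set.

{Ec, El}

Variables eligible for adjustment (non-descendants of He, excluding He and Gf): {Ec, El, Rd}.
Backdoor paths from He to Gf:
  P1: He <- Ec -> Gf
  P2: He <- El -> Gf
The empty set is not sufficient: P1 (He <- Ec -> Gf) has no collider blocking it and no conditioned non-collider, so it is open.
Try {Ec, El}:
  P1: blocked at fork node Ec ∈ conditioning set.
  P2: blocked at fork node El ∈ conditioning set.
{Ec, El} contains no descendant of He and blocks every backdoor path.
Every element of {Ec, El} is needed (dropping Ec leaves P1 open; dropping El leaves P2 open), so no proper subset is valid.
Among all size-2 subsets of the eligible variables, only {Ec, El} blocks every backdoor path, so it is the unique smallest valid adjustment set.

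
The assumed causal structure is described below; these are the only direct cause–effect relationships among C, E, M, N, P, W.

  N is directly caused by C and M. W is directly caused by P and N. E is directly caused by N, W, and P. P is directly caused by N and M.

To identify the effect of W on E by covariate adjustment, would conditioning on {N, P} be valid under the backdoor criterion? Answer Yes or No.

Yes

Backdoor paths from W to E (paths whose first edge points into W):
  P1: W <- N <- M -> P -> E
  P2: W <- N -> P -> E
  P3: W <- N -> E
  P4: W <- P <- M -> N -> E
  P5: W <- P <- N -> E
  P6: W <- P -> E
Condition 1 (no descendant of W in the set): holds — descendants of W are {E}; none are in {N, P}.
Condition 2 (every backdoor path blocked by {N, P}):
  P1: blocked at chain node N ∈ conditioning set.
  P2: blocked at fork node N ∈ conditioning set.
  P3: blocked at fork node N ∈ conditioning set.
  P4: blocked at chain node P ∈ conditioning set.
  P5: blocked at chain node P ∈ conditioning set.
  P6: blocked at fork node P ∈ conditioning set.
{N, P} satisfies the backdoor criterion.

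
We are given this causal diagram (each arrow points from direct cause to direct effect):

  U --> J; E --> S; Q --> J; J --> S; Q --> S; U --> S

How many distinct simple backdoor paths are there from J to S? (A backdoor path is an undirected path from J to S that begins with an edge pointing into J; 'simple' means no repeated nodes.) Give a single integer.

2

A backdoor path from J to S is any simple undirected path whose first edge points into J (i.e. leaves J via a parent).
Parents of J: {Q, U}.
Enumerating:
  P1: J <- U -> S
  P2: J <- Q -> S
That exhausts the simple backdoor paths. Count: 2.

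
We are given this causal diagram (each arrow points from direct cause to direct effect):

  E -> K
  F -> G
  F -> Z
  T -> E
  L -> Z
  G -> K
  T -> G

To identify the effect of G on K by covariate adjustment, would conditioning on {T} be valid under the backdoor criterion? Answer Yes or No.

Backdoor paths from G to K (paths whose first edge points into G):
  P1: G <- T -> E -> K
Condition 1 (no descendant of G in the set): holds — descendants of G are {K}; none are in {T}.
Condition 2 (every backdoor path blocked by {T}):
  P1: blocked at fork node T ∈ conditioning set.
{T} satisfies the backdoor criterion.

Yes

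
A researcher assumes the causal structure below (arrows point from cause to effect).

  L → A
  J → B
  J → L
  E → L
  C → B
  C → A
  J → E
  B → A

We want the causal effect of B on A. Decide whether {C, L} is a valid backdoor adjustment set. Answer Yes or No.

Backdoor paths from B to A (paths whose first edge points into B):
  P1: B <- J -> E -> L -> A
  P2: B <- J -> L -> A
  P3: B <- C -> A
Condition 1 (no descendant of B in the set): holds — descendants of B are {A}; none are in {C, L}.
Condition 2 (every backdoor path blocked by {C, L}):
  P1: blocked at chain node L ∈ conditioning set.
  P2: blocked at chain node L ∈ conditioning set.
  P3: blocked at fork node C ∈ conditioning set.
{C, L} satisfies the backdoor criterion.

Yes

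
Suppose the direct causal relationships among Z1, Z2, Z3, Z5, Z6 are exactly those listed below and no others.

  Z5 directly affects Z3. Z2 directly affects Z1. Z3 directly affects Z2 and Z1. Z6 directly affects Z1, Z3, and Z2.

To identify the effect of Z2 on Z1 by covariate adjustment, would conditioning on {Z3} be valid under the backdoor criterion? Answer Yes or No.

Backdoor paths from Z2 to Z1 (paths whose first edge points into Z2):
  P1: Z2 <- Z6 -> Z3 -> Z1
  P2: Z2 <- Z6 -> Z1
  P3: Z2 <- Z3 <- Z6 -> Z1
  P4: Z2 <- Z3 -> Z1
Condition 1 (no descendant of Z2 in the set): holds — descendants of Z2 are {Z1}; none are in {Z3}.
Condition 2 (every backdoor path blocked by {Z3}):
  P1: blocked at chain node Z3 ∈ conditioning set.
  P2: open — no interior node is in the conditioning set.
  P3: blocked at chain node Z3 ∈ conditioning set.
  P4: blocked at fork node Z3 ∈ conditioning set.
{Z3} does not satisfy the backdoor criterion.

No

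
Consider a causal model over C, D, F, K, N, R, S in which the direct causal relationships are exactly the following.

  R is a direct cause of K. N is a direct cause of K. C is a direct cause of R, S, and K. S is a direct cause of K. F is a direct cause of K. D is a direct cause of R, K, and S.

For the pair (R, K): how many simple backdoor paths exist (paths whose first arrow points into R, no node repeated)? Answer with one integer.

A backdoor path from R to K is any simple undirected path whose first edge points into R (i.e. leaves R via a parent).
Parents of R: {C, D}.
Enumerating:
  P1: R <- C -> S <- D -> K
  P2: R <- C -> S -> K
  P3: R <- C -> K
  P4: R <- D -> S <- C -> K
  P5: R <- D -> S -> K
  P6: R <- D -> K
That exhausts the simple backdoor paths. Count: 6.

6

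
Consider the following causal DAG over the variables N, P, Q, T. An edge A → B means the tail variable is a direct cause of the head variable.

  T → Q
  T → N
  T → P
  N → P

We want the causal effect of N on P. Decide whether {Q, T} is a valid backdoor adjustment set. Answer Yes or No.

Backdoor paths from N to P (paths whose first edge points into N):
  P1: N <- T -> P
Condition 1 (no descendant of N in the set): holds — descendants of N are {P}; none are in {Q, T}.
Condition 2 (every backdoor path blocked by {Q, T}):
  P1: blocked at fork node T ∈ conditioning set.
{Q, T} satisfies the backdoor criterion.

Yes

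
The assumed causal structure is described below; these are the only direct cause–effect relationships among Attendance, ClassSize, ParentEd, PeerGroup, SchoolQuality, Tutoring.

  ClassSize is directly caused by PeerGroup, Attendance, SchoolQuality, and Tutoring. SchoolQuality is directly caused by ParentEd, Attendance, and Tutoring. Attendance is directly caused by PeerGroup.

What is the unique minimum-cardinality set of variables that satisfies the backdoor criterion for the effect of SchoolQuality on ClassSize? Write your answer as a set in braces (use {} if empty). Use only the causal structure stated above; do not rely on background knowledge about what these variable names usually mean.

Variables eligible for adjustment (non-descendants of SchoolQuality, excluding SchoolQuality and ClassSize): {Attendance, ParentEd, PeerGroup, Tutoring}.
Backdoor paths from SchoolQuality to ClassSize:
  P1: SchoolQuality <- Tutoring -> ClassSize
  P2: SchoolQuality <- Attendance <- PeerGroup -> ClassSize
  P3: SchoolQuality <- Attendance -> ClassSize
The empty set is not sufficient: P1 (SchoolQuality <- Tutoring -> ClassSize) has no collider blocking it and no conditioned non-collider, so it is open.
Try {Attendance, Tutoring}:
  P1: blocked at fork node Tutoring ∈ conditioning set.
  P2: blocked at chain node Attendance ∈ conditioning set.
  P3: blocked at fork node Attendance ∈ conditioning set.
{Attendance, Tutoring} contains no descendant of SchoolQuality and blocks every backdoor path.
Every element of {Attendance, Tutoring} is needed (dropping Attendance leaves P2 open; dropping Tutoring leaves P1 open), so no proper subset is valid.
Among all size-2 subsets of the eligible variables, only {Attendance, Tutoring} blocks every backdoor path, so it is the unique smallest valid adjustment set.

{Attendance, Tutoring}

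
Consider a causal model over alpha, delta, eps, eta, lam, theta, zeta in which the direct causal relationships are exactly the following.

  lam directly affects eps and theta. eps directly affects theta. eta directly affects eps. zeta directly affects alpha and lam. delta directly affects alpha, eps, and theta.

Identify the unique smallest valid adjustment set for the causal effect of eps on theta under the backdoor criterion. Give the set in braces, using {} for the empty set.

Variables eligible for adjustment (non-descendants of eps, excluding eps and theta): {alpha, delta, eta, lam, zeta}.
Backdoor paths from eps to theta:
  P1: eps <- delta -> alpha <- zeta -> lam -> theta
  P2: eps <- delta -> theta
  P3: eps <- lam <- zeta -> alpha <- delta -> theta
  P4: eps <- lam -> theta
The empty set is not sufficient: P2 (eps <- delta -> theta) has no collider blocking it and no conditioned non-collider, so it is open.
Try {delta, lam}:
  P1: blocked at fork node delta ∈ conditioning set.
  P2: blocked at fork node delta ∈ conditioning set.
  P3: blocked at chain node lam ∈ conditioning set.
  P4: blocked at fork node lam ∈ conditioning set.
{delta, lam} contains no descendant of eps and blocks every backdoor path.
Every element of {delta, lam} is needed (dropping delta leaves P2 open; dropping lam leaves P4 open), so no proper subset is valid.
Among all size-2 subsets of the eligible variables, only {delta, lam} blocks every backdoor path, so it is the unique smallest valid adjustment set.

{delta, lam}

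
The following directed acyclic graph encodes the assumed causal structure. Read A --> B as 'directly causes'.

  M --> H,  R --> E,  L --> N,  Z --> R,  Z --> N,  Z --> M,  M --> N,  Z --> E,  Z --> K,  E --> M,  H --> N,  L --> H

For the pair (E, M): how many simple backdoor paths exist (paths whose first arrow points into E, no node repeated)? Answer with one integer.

8

A backdoor path from E to M is any simple undirected path whose first edge points into E (i.e. leaves E via a parent).
Parents of E: {R, Z}.
Enumerating:
  P1: E <- Z -> M
  P2: E <- Z -> N <- L -> H <- M
  P3: E <- Z -> N <- M
  P4: E <- Z -> N <- H <- M
  P5: E <- R <- Z -> M
  P6: E <- R <- Z -> N <- L -> H <- M
  P7: E <- R <- Z -> N <- M
  P8: E <- R <- Z -> N <- H <- M
That exhausts the simple backdoor paths. Count: 8.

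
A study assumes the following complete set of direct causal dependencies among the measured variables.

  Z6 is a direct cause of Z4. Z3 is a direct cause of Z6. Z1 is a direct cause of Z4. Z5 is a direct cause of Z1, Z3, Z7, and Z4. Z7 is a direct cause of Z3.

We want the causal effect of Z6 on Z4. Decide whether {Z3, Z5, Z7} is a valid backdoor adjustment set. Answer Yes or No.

Yes

Backdoor paths from Z6 to Z4 (paths whose first edge points into Z6):
  P1: Z6 <- Z3 <- Z5 -> Z1 -> Z4
  P2: Z6 <- Z3 <- Z5 -> Z4
  P3: Z6 <- Z3 <- Z7 <- Z5 -> Z1 -> Z4
  P4: Z6 <- Z3 <- Z7 <- Z5 -> Z4
Condition 1 (no descendant of Z6 in the set): holds — descendants of Z6 are {Z4}; none are in {Z3, Z5, Z7}.
Condition 2 (every backdoor path blocked by {Z3, Z5, Z7}):
  P1: blocked at chain node Z3 ∈ conditioning set.
  P2: blocked at chain node Z3 ∈ conditioning set.
  P3: blocked at chain node Z3 ∈ conditioning set.
  P4: blocked at chain node Z3 ∈ conditioning set.
{Z3, Z5, Z7} satisfies the backdoor criterion.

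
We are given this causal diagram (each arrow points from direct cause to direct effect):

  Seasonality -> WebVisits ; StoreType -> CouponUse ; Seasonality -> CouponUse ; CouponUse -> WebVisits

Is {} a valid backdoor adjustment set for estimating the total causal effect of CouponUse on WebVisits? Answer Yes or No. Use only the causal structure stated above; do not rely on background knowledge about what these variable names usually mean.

Backdoor paths from CouponUse to WebVisits (paths whose first edge points into CouponUse):
  P1: CouponUse <- Seasonality -> WebVisits
Condition 1 (no descendant of CouponUse in the set): holds — descendants of CouponUse are {WebVisits}; none are in {}.
Condition 2 (every backdoor path blocked by {}):
  P1: open — no interior node is in the conditioning set.
{} does not satisfy the backdoor criterion.

No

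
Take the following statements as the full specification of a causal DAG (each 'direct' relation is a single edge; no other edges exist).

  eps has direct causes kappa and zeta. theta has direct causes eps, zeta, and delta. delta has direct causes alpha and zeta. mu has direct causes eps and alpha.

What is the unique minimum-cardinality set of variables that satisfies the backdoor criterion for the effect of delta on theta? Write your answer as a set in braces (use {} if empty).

{zeta}

Variables eligible for adjustment (non-descendants of delta, excluding delta and theta): {alpha, eps, kappa, mu, zeta}.
Backdoor paths from delta to theta:
  P1: delta <- alpha -> mu <- eps <- zeta -> theta
  P2: delta <- alpha -> mu <- eps -> theta
  P3: delta <- zeta -> eps -> theta
  P4: delta <- zeta -> theta
The empty set is not sufficient: P3 (delta <- zeta -> eps -> theta) has no collider blocking it and no conditioned non-collider, so it is open.
Try {zeta}:
  P1: blocked at collider mu (neither it nor any descendant is in the conditioning set).
  P2: blocked at collider mu (neither it nor any descendant is in the conditioning set).
  P3: blocked at fork node zeta ∈ conditioning set.
  P4: blocked at fork node zeta ∈ conditioning set.
{zeta} contains no descendant of delta and blocks every backdoor path.
No other singleton works — e.g. {alpha} leaves P3 open — so {zeta} is the unique smallest valid adjustment set.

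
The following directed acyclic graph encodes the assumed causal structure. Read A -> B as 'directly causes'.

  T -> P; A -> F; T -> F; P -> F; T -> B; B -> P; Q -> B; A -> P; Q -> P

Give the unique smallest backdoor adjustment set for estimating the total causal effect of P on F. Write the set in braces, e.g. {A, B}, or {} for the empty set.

{A, T}

Variables eligible for adjustment (non-descendants of P, excluding P and F): {A, B, Q, T}.
Backdoor paths from P to F:
  P1: P <- Q -> B <- T -> F
  P2: P <- A -> F
  P3: P <- T -> F
  P4: P <- B <- T -> F
The empty set is not sufficient: P2 (P <- A -> F) has no collider blocking it and no conditioned non-collider, so it is open.
Try {A, T}:
  P1: blocked at collider B (neither it nor any descendant is in the conditioning set).
  P2: blocked at fork node A ∈ conditioning set.
  P3: blocked at fork node T ∈ conditioning set.
  P4: blocked at fork node T ∈ conditioning set.
{A, T} contains no descendant of P and blocks every backdoor path.
Every element of {A, T} is needed (dropping A leaves P2 open; dropping T leaves P3 open), so no proper subset is valid.
Among all size-2 subsets of the eligible variables, only {A, T} blocks every backdoor path, so it is the unique smallest valid adjustment set.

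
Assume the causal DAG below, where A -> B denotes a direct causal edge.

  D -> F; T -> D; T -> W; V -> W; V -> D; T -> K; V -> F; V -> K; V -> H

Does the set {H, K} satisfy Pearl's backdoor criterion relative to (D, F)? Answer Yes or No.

Backdoor paths from D to F (paths whose first edge points into D):
  P1: D <- V -> F
  P2: D <- T -> W <- V -> F
  P3: D <- T -> K <- V -> F
Condition 1 (no descendant of D in the set): holds — descendants of D are {F}; none are in {H, K}.
Condition 2 (every backdoor path blocked by {H, K}):
  P1: open — no interior node is in the conditioning set.
  P2: blocked at collider W (neither it nor any descendant is in the conditioning set).
  P3: open — collider(s) K are conditioned on (or have a conditioned descendant) and no non-collider on the path is in the set.
{H, K} does not satisfy the backdoor criterion.

No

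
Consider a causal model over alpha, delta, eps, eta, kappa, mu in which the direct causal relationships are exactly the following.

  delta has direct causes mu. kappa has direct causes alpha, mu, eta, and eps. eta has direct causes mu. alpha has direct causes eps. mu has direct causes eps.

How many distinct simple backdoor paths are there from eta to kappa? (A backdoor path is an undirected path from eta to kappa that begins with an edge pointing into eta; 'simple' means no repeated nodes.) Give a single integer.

A backdoor path from eta to kappa is any simple undirected path whose first edge points into eta (i.e. leaves eta via a parent).
Parents of eta: {mu}.
Enumerating:
  P1: eta <- mu <- eps -> alpha -> kappa
  P2: eta <- mu <- eps -> kappa
  P3: eta <- mu -> kappa
That exhausts the simple backdoor paths. Count: 3.

3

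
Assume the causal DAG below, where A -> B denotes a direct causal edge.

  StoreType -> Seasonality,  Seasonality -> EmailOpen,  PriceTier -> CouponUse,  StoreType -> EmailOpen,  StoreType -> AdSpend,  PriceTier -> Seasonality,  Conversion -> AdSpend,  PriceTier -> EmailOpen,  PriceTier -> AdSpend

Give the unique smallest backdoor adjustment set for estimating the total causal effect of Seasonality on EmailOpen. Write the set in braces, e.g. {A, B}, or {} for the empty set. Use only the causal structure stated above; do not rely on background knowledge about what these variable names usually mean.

{PriceTier, StoreType}

Variables eligible for adjustment (non-descendants of Seasonality, excluding Seasonality and EmailOpen): {AdSpend, Conversion, CouponUse, PriceTier, StoreType}.
Backdoor paths from Seasonality to EmailOpen:
  P1: Seasonality <- StoreType -> AdSpend <- PriceTier -> EmailOpen
  P2: Seasonality <- StoreType -> EmailOpen
  P3: Seasonality <- PriceTier -> AdSpend <- StoreType -> EmailOpen
  P4: Seasonality <- PriceTier -> EmailOpen
The empty set is not sufficient: P2 (Seasonality <- StoreType -> EmailOpen) has no collider blocking it and no conditioned non-collider, so it is open.
Try {PriceTier, StoreType}:
  P1: blocked at fork node StoreType ∈ conditioning set.
  P2: blocked at fork node StoreType ∈ conditioning set.
  P3: blocked at fork node PriceTier ∈ conditioning set.
  P4: blocked at fork node PriceTier ∈ conditioning set.
{PriceTier, StoreType} contains no descendant of Seasonality and blocks every backdoor path.
Every element of {PriceTier, StoreType} is needed (dropping PriceTier leaves P4 open; dropping StoreType leaves P2 open), so no proper subset is valid.
Among all size-2 subsets of the eligible variables, only {PriceTier, StoreType} blocks every backdoor path, so it is the unique smallest valid adjustment set.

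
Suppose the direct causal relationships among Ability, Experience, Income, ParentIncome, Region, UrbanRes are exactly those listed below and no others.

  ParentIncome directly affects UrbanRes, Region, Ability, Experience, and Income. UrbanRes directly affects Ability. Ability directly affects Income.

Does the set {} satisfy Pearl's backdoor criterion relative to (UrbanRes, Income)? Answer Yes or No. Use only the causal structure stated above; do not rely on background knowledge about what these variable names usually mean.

Backdoor paths from UrbanRes to Income (paths whose first edge points into UrbanRes):
  P1: UrbanRes <- ParentIncome -> Ability -> Income
  P2: UrbanRes <- ParentIncome -> Income
Condition 1 (no descendant of UrbanRes in the set): holds — descendants of UrbanRes are {Ability, Income}; none are in {}.
Condition 2 (every backdoor path blocked by {}):
  P1: open — no interior node is in the conditioning set.
  P2: open — no interior node is in the conditioning set.
{} does not satisfy the backdoor criterion.

No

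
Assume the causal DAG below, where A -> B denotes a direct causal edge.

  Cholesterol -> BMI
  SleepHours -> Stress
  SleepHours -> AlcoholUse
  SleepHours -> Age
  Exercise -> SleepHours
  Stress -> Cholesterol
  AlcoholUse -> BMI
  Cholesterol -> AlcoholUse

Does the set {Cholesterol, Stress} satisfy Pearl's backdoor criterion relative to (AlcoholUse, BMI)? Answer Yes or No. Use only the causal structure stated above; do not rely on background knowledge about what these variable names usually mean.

Backdoor paths from AlcoholUse to BMI (paths whose first edge points into AlcoholUse):
  P1: AlcoholUse <- SleepHours -> Stress -> Cholesterol -> BMI
  P2: AlcoholUse <- Cholesterol -> BMI
Condition 1 (no descendant of AlcoholUse in the set): holds — descendants of AlcoholUse are {BMI}; none are in {Cholesterol, Stress}.
Condition 2 (every backdoor path blocked by {Cholesterol, Stress}):
  P1: blocked at chain node Stress ∈ conditioning set.
  P2: blocked at fork node Cholesterol ∈ conditioning set.
{Cholesterol, Stress} satisfies the backdoor criterion.

Yes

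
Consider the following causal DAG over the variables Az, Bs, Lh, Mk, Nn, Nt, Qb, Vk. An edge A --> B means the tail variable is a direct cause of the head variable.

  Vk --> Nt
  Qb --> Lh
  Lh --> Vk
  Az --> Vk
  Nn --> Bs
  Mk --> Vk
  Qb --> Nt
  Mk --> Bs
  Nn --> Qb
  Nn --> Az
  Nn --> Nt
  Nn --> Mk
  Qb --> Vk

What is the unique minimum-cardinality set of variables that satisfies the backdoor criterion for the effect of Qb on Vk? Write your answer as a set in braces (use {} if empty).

Variables eligible for adjustment (non-descendants of Qb, excluding Qb and Vk): {Az, Bs, Mk, Nn}.
Backdoor paths from Qb to Vk:
  P1: Qb <- Nn -> Az -> Vk
  P2: Qb <- Nn -> Mk -> Vk
  P3: Qb <- Nn -> Bs <- Mk -> Vk
  P4: Qb <- Nn -> Nt <- Vk
The empty set is not sufficient: P1 (Qb <- Nn -> Az -> Vk) has no collider blocking it and no conditioned non-collider, so it is open.
Try {Nn}:
  P1: blocked at fork node Nn ∈ conditioning set.
  P2: blocked at fork node Nn ∈ conditioning set.
  P3: blocked at fork node Nn ∈ conditioning set.
  P4: blocked at fork node Nn ∈ conditioning set.
{Nn} contains no descendant of Qb and blocks every backdoor path.
No other singleton works — e.g. {Az} leaves P2 open — so {Nn} is the unique smallest valid adjustment set.

{Nn}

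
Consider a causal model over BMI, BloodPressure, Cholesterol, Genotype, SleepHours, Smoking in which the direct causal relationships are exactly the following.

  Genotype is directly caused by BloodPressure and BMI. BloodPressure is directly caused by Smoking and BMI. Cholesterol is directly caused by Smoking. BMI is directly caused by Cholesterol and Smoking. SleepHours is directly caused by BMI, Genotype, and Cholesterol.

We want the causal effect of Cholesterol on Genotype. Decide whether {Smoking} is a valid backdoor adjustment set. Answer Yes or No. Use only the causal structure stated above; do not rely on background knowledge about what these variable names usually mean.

Yes

Backdoor paths from Cholesterol to Genotype (paths whose first edge points into Cholesterol):
  P1: Cholesterol <- Smoking -> BMI -> BloodPressure -> Genotype
  P2: Cholesterol <- Smoking -> BMI -> Genotype
  P3: Cholesterol <- Smoking -> BMI -> SleepHours <- Genotype
  P4: Cholesterol <- Smoking -> BloodPressure <- BMI -> Genotype
  P5: Cholesterol <- Smoking -> BloodPressure <- BMI -> SleepHours <- Genotype
  P6: Cholesterol <- Smoking -> BloodPressure -> Genotype
Condition 1 (no descendant of Cholesterol in the set): holds — descendants of Cholesterol are {BMI, BloodPressure, Genotype, SleepHours}; none are in {Smoking}.
Condition 2 (every backdoor path blocked by {Smoking}):
  P1: blocked at fork node Smoking ∈ conditioning set.
  P2: blocked at fork node Smoking ∈ conditioning set.
  P3: blocked at fork node Smoking ∈ conditioning set.
  P4: blocked at fork node Smoking ∈ conditioning set.
  P5: blocked at fork node Smoking ∈ conditioning set.
  P6: blocked at fork node Smoking ∈ conditioning set.
{Smoking} satisfies the backdoor criterion.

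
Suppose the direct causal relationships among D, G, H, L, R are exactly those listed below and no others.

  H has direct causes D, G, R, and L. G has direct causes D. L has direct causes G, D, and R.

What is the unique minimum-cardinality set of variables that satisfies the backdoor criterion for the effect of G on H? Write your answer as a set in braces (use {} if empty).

Variables eligible for adjustment (non-descendants of G, excluding G and H): {D, R}.
Backdoor paths from G to H:
  P1: G <- D -> L <- R -> H
  P2: G <- D -> L -> H
  P3: G <- D -> H
The empty set is not sufficient: P2 (G <- D -> L -> H) has no collider blocking it and no conditioned non-collider, so it is open.
Try {D}:
  P1: blocked at fork node D ∈ conditioning set.
  P2: blocked at fork node D ∈ conditioning set.
  P3: blocked at fork node D ∈ conditioning set.
{D} contains no descendant of G and blocks every backdoor path.
No other singleton works — e.g. {R} leaves P2 open — so {D} is the unique smallest valid adjustment set.

{D}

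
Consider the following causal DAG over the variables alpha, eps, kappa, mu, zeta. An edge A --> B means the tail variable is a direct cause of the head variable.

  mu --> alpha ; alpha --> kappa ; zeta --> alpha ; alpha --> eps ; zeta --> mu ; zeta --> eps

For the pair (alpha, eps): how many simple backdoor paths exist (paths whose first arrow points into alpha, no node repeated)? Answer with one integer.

2

A backdoor path from alpha to eps is any simple undirected path whose first edge points into alpha (i.e. leaves alpha via a parent).
Parents of alpha: {mu, zeta}.
Enumerating:
  P1: alpha <- zeta -> eps
  P2: alpha <- mu <- zeta -> eps
That exhausts the simple backdoor paths. Count: 2.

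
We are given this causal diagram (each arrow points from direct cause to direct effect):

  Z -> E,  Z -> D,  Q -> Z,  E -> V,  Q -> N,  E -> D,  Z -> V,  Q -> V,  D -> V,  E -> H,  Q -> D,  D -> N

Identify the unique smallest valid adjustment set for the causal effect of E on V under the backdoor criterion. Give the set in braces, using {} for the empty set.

Variables eligible for adjustment (non-descendants of E, excluding E and V): {Q, Z}.
Backdoor paths from E to V:
  P1: E <- Z <- Q -> D -> V
  P2: E <- Z <- Q -> N <- D -> V
  P3: E <- Z <- Q -> V
  P4: E <- Z -> D <- Q -> V
  P5: E <- Z -> D -> N <- Q -> V
  P6: E <- Z -> D -> V
  P7: E <- Z -> V
The empty set is not sufficient: P1 (E <- Z <- Q -> D -> V) has no collider blocking it and no conditioned non-collider, so it is open.
Try {Z}:
  P1: blocked at chain node Z ∈ conditioning set.
  P2: blocked at chain node Z ∈ conditioning set.
  P3: blocked at chain node Z ∈ conditioning set.
  P4: blocked at fork node Z ∈ conditioning set.
  P5: blocked at fork node Z ∈ conditioning set.
  P6: blocked at fork node Z ∈ conditioning set.
  P7: blocked at fork node Z ∈ conditioning set.
{Z} contains no descendant of E and blocks every backdoor path.
No other singleton works — e.g. {Q} leaves P6 open — so {Z} is the unique smallest valid adjustment set.

{Z}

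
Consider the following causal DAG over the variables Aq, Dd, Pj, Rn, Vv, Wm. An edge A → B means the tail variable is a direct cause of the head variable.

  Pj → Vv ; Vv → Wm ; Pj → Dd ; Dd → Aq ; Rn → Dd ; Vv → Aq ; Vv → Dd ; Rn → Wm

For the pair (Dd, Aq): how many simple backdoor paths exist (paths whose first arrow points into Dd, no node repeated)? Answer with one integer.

A backdoor path from Dd to Aq is any simple undirected path whose first edge points into Dd (i.e. leaves Dd via a parent).
Parents of Dd: {Pj, Rn, Vv}.
Enumerating:
  P1: Dd <- Rn -> Wm <- Vv -> Aq
  P2: Dd <- Pj -> Vv -> Aq
  P3: Dd <- Vv -> Aq
That exhausts the simple backdoor paths. Count: 3.

3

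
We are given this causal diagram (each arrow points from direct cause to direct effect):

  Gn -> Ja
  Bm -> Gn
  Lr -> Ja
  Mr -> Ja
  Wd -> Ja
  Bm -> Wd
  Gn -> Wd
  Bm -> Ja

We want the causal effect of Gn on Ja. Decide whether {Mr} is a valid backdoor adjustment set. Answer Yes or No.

No

Backdoor paths from Gn to Ja (paths whose first edge points into Gn):
  P1: Gn <- Bm -> Wd -> Ja
  P2: Gn <- Bm -> Ja
Condition 1 (no descendant of Gn in the set): holds — descendants of Gn are {Ja, Wd}; none are in {Mr}.
Condition 2 (every backdoor path blocked by {Mr}):
  P1: open — no interior node is in the conditioning set.
  P2: open — no interior node is in the conditioning set.
{Mr} does not satisfy the backdoor criterion.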